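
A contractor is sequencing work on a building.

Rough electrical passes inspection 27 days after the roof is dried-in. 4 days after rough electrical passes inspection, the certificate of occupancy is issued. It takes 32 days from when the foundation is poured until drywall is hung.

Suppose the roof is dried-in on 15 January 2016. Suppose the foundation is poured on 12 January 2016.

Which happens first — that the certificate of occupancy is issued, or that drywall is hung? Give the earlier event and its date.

The roof is dried-in: Jan 15, 2016.
Rough electrical passes inspection: Jan 15, 2016 + 27 days = Feb 11, 2016.
The certificate of occupancy is issued: Feb 11, 2016 + 4 days = Feb 15, 2016.
The foundation is poured: Jan 12, 2016.
Drywall is hung: Jan 12, 2016 + 32 days = Feb 13, 2016.
Comparing: the certificate of occupancy is issued on Feb 15, 2016 vs drywall is hung on Feb 13, 2016. Earlier: drywall is hung.

Drywall is hung — 13 February 2016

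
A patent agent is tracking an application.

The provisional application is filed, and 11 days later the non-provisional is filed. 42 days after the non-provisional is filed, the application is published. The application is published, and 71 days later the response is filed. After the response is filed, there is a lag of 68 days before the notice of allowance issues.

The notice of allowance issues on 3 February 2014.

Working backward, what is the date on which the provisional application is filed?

The notice of allowance issues: Feb 3, 2014.
The response is filed: Feb 3, 2014 − 68 days = Nov 27, 2013.
The application is published: Nov 27, 2013 − 71 days = Sep 17, 2013.
The non-provisional is filed: Sep 17, 2013 − 42 days = Aug 6, 2013.
The provisional application is filed: Aug 6, 2013 − 11 days = Jul 26, 2013.

26 July 2013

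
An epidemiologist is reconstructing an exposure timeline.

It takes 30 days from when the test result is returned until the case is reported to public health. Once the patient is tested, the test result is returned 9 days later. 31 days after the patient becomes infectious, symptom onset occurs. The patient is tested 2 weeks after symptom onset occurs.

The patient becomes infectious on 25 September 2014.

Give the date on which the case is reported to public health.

The patient becomes infectious: Sep 25, 2014.
Symptom onset occurs: Sep 25, 2014 + 31 days = Oct 26, 2014.
The patient is tested: Oct 26, 2014 + 2 weeks = Nov 9, 2014.
The test result is returned: Nov 9, 2014 + 9 days = Nov 18, 2014.
The case is reported to public health: Nov 18, 2014 + 30 days = Dec 18, 2014.

18 December 2014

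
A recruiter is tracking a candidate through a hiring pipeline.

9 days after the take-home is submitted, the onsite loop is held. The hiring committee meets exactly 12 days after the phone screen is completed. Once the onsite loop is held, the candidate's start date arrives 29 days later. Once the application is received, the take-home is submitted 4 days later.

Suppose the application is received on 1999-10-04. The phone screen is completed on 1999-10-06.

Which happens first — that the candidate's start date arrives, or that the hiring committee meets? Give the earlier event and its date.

The hiring committee meets — 1999-10-18

The application is received: Oct 4, 1999.
The take-home is submitted: Oct 4, 1999 + 4 days = Oct 8, 1999.
The onsite loop is held: Oct 8, 1999 + 9 days = Oct 17, 1999.
The candidate's start date arrives: Oct 17, 1999 + 29 days = Nov 15, 1999.
The phone screen is completed: Oct 6, 1999.
The hiring committee meets: Oct 6, 1999 + 12 days = Oct 18, 1999.
Comparing: the candidate's start date arrives on Nov 15, 1999 vs the hiring committee meets on Oct 18, 1999. Earlier: the hiring committee meets.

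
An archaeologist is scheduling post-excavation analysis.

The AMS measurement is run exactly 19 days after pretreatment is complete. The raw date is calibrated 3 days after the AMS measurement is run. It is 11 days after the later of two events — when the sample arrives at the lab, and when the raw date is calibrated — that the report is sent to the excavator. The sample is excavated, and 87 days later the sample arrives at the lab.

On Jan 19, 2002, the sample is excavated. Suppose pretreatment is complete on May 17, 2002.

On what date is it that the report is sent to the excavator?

The sample is excavated: Jan 19, 2002.
The sample arrives at the lab: Jan 19, 2002 + 87 days = Apr 16, 2002.
Pretreatment is complete: May 17, 2002.
The AMS measurement is run: May 17, 2002 + 19 days = Jun 5, 2002.
The raw date is calibrated: Jun 5, 2002 + 3 days = Jun 8, 2002.
Both prerequisites met — the sample arrives at the lab (Apr 16, 2002), the raw date is calibrated (Jun 8, 2002); the later is Jun 8, 2002.
The report is sent to the excavator: Jun 8, 2002 + 11 days = Jun 19, 2002.

Jun 19, 2002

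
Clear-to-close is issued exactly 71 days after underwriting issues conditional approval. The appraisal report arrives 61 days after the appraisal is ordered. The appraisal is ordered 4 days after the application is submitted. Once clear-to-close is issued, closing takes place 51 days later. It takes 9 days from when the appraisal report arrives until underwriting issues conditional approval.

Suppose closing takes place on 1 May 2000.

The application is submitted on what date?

18 October 1999

Closing takes place: May 1, 2000.
Clear-to-close is issued: May 1, 2000 − 51 days = Mar 11, 2000.
Underwriting issues conditional approval: Mar 11, 2000 − 71 days = Dec 31, 1999.
The appraisal report arrives: Dec 31, 1999 − 9 days = Dec 22, 1999.
The appraisal is ordered: Dec 22, 1999 − 61 days = Oct 22, 1999.
The application is submitted: Oct 22, 1999 − 4 days = Oct 18, 1999.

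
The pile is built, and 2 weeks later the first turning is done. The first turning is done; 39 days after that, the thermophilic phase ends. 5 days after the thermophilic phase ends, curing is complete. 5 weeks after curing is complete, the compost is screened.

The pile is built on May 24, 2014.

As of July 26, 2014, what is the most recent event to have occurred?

Curing is complete

The pile is built: May 24, 2014.
The first turning is done: May 24, 2014 + 2 weeks = Jun 7, 2014.
The thermophilic phase ends: Jun 7, 2014 + 39 days = Jul 16, 2014.
Curing is complete: Jul 16, 2014 + 5 days = Jul 21, 2014.
The compost is screened: Jul 21, 2014 + 5 weeks = Aug 25, 2014.
Jul 26, 2014 falls between when curing is complete (Jul 21, 2014) and when the compost is screened (Aug 25, 2014).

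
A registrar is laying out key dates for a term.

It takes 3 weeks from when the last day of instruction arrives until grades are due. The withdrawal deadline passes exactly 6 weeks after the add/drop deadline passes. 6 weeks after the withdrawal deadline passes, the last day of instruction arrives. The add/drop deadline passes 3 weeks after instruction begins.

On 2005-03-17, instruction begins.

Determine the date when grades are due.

Instruction begins: Mar 17, 2005.
The add/drop deadline passes: Mar 17, 2005 + 3 weeks = Apr 7, 2005.
The withdrawal deadline passes: Apr 7, 2005 + 6 weeks = May 19, 2005.
The last day of instruction arrives: May 19, 2005 + 6 weeks = Jun 30, 2005.
Grades are due: Jun 30, 2005 + 3 weeks = Jul 21, 2005.

2005-07-21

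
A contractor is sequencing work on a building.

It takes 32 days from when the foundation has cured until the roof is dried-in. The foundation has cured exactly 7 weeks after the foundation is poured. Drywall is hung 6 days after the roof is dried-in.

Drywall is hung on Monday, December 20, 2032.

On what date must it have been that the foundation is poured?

Friday, September 24, 2032

Drywall is hung: Dec 20, 2032.
The roof is dried-in: Dec 20, 2032 − 6 days = Dec 14, 2032.
The foundation has cured: Dec 14, 2032 − 32 days = Nov 12, 2032.
The foundation is poured: Nov 12, 2032 − 7 weeks = Sep 24, 2032.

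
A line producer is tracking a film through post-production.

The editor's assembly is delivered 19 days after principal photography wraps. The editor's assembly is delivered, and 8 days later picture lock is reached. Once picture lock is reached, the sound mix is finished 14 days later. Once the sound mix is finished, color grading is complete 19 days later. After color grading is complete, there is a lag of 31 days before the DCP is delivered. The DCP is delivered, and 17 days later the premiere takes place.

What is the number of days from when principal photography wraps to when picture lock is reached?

27 days

Causal path: principal photography wraps → the editor's assembly is delivered → picture lock is reached.
Total delay along the path: 19 + 8 = 27 days.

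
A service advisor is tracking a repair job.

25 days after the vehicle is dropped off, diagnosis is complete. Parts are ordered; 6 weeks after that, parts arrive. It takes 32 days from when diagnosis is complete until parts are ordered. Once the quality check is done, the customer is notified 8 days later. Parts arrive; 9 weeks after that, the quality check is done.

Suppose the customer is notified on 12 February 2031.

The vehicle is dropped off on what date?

26 August 2030

The customer is notified: Feb 12, 2031.
The quality check is done: Feb 12, 2031 − 8 days = Feb 4, 2031.
Parts arrive: Feb 4, 2031 − 9 weeks = Dec 3, 2030.
Parts are ordered: Dec 3, 2030 − 6 weeks = Oct 22, 2030.
Diagnosis is complete: Oct 22, 2030 − 32 days = Sep 20, 2030.
The vehicle is dropped off: Sep 20, 2030 − 25 days = Aug 26, 2030.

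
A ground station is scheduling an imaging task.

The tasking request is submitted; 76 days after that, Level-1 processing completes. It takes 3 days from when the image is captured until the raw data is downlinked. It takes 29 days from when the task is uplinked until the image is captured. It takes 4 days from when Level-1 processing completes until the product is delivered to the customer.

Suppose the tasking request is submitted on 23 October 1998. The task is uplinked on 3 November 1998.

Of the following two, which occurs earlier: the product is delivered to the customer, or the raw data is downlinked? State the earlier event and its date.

The tasking request is submitted: Oct 23, 1998.
Level-1 processing completes: Oct 23, 1998 + 76 days = Jan 7, 1999.
The product is delivered to the customer: Jan 7, 1999 + 4 days = Jan 11, 1999.
The task is uplinked: Nov 3, 1998.
The image is captured: Nov 3, 1998 + 29 days = Dec 2, 1998.
The raw data is downlinked: Dec 2, 1998 + 3 days = Dec 5, 1998.
Comparing: the product is delivered to the customer on Jan 11, 1999 vs the raw data is downlinked on Dec 5, 1998. Earlier: the raw data is downlinked.

The raw data is downlinked — 5 December 1998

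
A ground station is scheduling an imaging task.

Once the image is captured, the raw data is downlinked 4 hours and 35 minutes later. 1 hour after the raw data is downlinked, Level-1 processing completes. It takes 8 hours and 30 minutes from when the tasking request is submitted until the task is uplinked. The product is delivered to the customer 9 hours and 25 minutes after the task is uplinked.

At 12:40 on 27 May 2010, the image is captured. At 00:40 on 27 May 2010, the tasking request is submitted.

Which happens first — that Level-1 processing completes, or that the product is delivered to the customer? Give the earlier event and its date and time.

The image is captured: 12:40 May 27, 2010.
The raw data is downlinked: 12:40 May 27, 2010 + 4h35m = 17:15 May 27, 2010.
Level-1 processing completes: 17:15 May 27, 2010 + 1h = 18:15 May 27, 2010.
The tasking request is submitted: 00:40 May 27, 2010.
The task is uplinked: 00:40 May 27, 2010 + 8h30m = 09:10 May 27, 2010.
The product is delivered to the customer: 09:10 May 27, 2010 + 9h25m = 18:35 May 27, 2010.
Comparing: Level-1 processing completes at 18:15 May 27, 2010 vs the product is delivered to the customer at 18:35 May 27, 2010. Earlier: Level-1 processing completes.

Level-1 processing completes — 18:15 on 27 May 2010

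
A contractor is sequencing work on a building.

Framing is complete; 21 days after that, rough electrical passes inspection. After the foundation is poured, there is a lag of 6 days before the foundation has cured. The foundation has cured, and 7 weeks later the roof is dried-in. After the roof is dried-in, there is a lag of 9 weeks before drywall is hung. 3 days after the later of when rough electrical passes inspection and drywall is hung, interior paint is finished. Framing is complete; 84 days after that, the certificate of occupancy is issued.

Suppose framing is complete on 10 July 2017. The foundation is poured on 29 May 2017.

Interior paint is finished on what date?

27 September 2017

Framing is complete: Jul 10, 2017.
Rough electrical passes inspection: Jul 10, 2017 + 21 days = Jul 31, 2017.
The foundation is poured: May 29, 2017.
The foundation has cured: May 29, 2017 + 6 days = Jun 4, 2017.
The roof is dried-in: Jun 4, 2017 + 7 weeks = Jul 23, 2017.
Drywall is hung: Jul 23, 2017 + 9 weeks = Sep 24, 2017.
Both prerequisites met — rough electrical passes inspection (Jul 31, 2017), drywall is hung (Sep 24, 2017); the later is Sep 24, 2017.
Interior paint is finished: Sep 24, 2017 + 3 days = Sep 27, 2017.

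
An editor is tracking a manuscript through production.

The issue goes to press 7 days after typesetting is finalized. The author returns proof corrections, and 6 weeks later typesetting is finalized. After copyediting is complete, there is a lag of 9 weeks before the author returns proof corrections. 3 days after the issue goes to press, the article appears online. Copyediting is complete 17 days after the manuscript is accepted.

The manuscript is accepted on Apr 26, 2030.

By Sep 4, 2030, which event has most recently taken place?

The manuscript is accepted: Apr 26, 2030.
Copyediting is complete: Apr 26, 2030 + 17 days = May 13, 2030.
The author returns proof corrections: May 13, 2030 + 9 weeks = Jul 15, 2030.
Typesetting is finalized: Jul 15, 2030 + 6 weeks = Aug 26, 2030.
The issue goes to press: Aug 26, 2030 + 7 days = Sep 2, 2030.
The article appears online: Sep 2, 2030 + 3 days = Sep 5, 2030.
Sep 4, 2030 falls between when the issue goes to press (Sep 2, 2030) and when the article appears online (Sep 5, 2030).

The issue goes to press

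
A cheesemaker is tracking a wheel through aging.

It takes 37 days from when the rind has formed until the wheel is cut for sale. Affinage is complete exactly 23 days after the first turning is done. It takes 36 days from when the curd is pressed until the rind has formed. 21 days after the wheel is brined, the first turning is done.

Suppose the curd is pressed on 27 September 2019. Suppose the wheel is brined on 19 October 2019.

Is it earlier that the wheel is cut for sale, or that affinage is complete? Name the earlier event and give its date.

Affinage is complete — 2 December 2019

The curd is pressed: Sep 27, 2019.
The rind has formed: Sep 27, 2019 + 36 days = Nov 2, 2019.
The wheel is cut for sale: Nov 2, 2019 + 37 days = Dec 9, 2019.
The wheel is brined: Oct 19, 2019.
The first turning is done: Oct 19, 2019 + 21 days = Nov 9, 2019.
Affinage is complete: Nov 9, 2019 + 23 days = Dec 2, 2019.
Comparing: the wheel is cut for sale on Dec 9, 2019 vs affinage is complete on Dec 2, 2019. Earlier: affinage is complete.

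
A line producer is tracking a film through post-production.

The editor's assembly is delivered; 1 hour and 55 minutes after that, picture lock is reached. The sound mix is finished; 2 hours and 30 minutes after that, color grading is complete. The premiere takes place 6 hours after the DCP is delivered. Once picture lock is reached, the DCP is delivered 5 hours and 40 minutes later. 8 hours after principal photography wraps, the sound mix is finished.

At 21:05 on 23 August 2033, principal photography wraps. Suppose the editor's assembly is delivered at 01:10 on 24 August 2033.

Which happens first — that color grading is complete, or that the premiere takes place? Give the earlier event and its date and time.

Principal photography wraps: 21:05 Aug 23, 2033.
The sound mix is finished: 21:05 Aug 23, 2033 + 8h = 05:05 Aug 24, 2033.
Color grading is complete: 05:05 Aug 24, 2033 + 2h30m = 07:35 Aug 24, 2033.
The editor's assembly is delivered: 01:10 Aug 24, 2033.
Picture lock is reached: 01:10 Aug 24, 2033 + 1h55m = 03:05 Aug 24, 2033.
The DCP is delivered: 03:05 Aug 24, 2033 + 5h40m = 08:45 Aug 24, 2033.
The premiere takes place: 08:45 Aug 24, 2033 + 6h = 14:45 Aug 24, 2033.
Comparing: color grading is complete at 07:35 Aug 24, 2033 vs the premiere takes place at 14:45 Aug 24, 2033. Earlier: color grading is complete.

Color grading is complete — 07:35 on 24 August 2033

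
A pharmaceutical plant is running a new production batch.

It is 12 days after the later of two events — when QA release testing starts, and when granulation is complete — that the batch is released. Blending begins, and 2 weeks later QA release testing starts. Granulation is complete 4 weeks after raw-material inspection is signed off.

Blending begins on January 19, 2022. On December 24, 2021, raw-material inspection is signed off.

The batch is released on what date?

Blending begins: Jan 19, 2022.
QA release testing starts: Jan 19, 2022 + 2 weeks = Feb 2, 2022.
Raw-material inspection is signed off: Dec 24, 2021.
Granulation is complete: Dec 24, 2021 + 4 weeks = Jan 21, 2022.
Both prerequisites met — QA release testing starts (Feb 2, 2022), granulation is complete (Jan 21, 2022); the later is Feb 2, 2022.
The batch is released: Feb 2, 2022 + 12 days = Feb 14, 2022.

February 14, 2022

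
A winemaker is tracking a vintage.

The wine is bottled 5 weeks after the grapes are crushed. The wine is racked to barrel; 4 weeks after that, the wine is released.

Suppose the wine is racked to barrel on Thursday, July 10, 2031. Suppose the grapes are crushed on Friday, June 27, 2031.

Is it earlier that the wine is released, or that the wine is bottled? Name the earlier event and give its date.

The wine is bottled — Friday, August 1, 2031

The wine is racked to barrel: Jul 10, 2031.
The wine is released: Jul 10, 2031 + 4 weeks = Aug 7, 2031.
The grapes are crushed: Jun 27, 2031.
The wine is bottled: Jun 27, 2031 + 5 weeks = Aug 1, 2031.
Comparing: the wine is released on Aug 7, 2031 vs the wine is bottled on Aug 1, 2031. Earlier: the wine is bottled.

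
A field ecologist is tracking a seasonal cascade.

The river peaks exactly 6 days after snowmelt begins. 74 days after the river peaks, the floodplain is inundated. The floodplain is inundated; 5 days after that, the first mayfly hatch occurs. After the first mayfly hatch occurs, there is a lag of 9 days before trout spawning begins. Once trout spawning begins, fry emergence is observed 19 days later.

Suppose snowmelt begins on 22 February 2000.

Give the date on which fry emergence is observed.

Snowmelt begins: Feb 22, 2000.
The river peaks: Feb 22, 2000 + 6 days = Feb 28, 2000.
The floodplain is inundated: Feb 28, 2000 + 74 days = May 12, 2000.
The first mayfly hatch occurs: May 12, 2000 + 5 days = May 17, 2000.
Trout spawning begins: May 17, 2000 + 9 days = May 26, 2000.
Fry emergence is observed: May 26, 2000 + 19 days = Jun 14, 2000.

14 June 2000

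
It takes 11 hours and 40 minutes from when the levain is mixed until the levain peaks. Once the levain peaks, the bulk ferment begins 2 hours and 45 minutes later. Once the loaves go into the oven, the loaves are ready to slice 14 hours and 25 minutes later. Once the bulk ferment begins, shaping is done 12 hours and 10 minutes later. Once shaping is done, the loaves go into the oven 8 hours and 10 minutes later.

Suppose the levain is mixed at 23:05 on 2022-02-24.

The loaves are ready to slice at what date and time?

The levain is mixed: 23:05 Feb 24, 2022.
The levain peaks: 23:05 Feb 24, 2022 + 11h40m = 10:45 Feb 25, 2022.
The bulk ferment begins: 10:45 Feb 25, 2022 + 2h45m = 13:30 Feb 25, 2022.
Shaping is done: 13:30 Feb 25, 2022 + 12h10m = 01:40 Feb 26, 2022.
The loaves go into the oven: 01:40 Feb 26, 2022 + 8h10m = 09:50 Feb 26, 2022.
The loaves are ready to slice: 09:50 Feb 26, 2022 + 14h25m = 00:15 Feb 27, 2022.

00:15 on 2022-02-27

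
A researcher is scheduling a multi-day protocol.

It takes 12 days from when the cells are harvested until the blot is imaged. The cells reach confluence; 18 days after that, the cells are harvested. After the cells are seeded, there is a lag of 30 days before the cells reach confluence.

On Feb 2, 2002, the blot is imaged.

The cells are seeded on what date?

Dec 4, 2001

The blot is imaged: Feb 2, 2002.
The cells are harvested: Feb 2, 2002 − 12 days = Jan 21, 2002.
The cells reach confluence: Jan 21, 2002 − 18 days = Jan 3, 2002.
The cells are seeded: Jan 3, 2002 − 30 days = Dec 4, 2001.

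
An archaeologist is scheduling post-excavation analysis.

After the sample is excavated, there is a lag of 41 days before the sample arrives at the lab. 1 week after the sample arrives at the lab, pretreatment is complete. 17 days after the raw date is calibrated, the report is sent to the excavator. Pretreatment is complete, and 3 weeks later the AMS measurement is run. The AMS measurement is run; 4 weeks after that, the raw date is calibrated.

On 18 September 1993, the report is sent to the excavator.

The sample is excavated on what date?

The report is sent to the excavator: Sep 18, 1993.
The raw date is calibrated: Sep 18, 1993 − 17 days = Sep 1, 1993.
The AMS measurement is run: Sep 1, 1993 − 4 weeks = Aug 4, 1993.
Pretreatment is complete: Aug 4, 1993 − 3 weeks = Jul 14, 1993.
The sample arrives at the lab: Jul 14, 1993 − 1 week = Jul 7, 1993.
The sample is excavated: Jul 7, 1993 − 41 days = May 27, 1993.

27 May 1993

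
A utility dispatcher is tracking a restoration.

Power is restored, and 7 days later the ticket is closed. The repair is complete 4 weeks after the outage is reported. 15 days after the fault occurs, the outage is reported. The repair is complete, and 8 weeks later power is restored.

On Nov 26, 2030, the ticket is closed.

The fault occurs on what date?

Aug 12, 2030

The ticket is closed: Nov 26, 2030.
Power is restored: Nov 26, 2030 − 7 days = Nov 19, 2030.
The repair is complete: Nov 19, 2030 − 8 weeks = Sep 24, 2030.
The outage is reported: Sep 24, 2030 − 4 weeks = Aug 27, 2030.
The fault occurs: Aug 27, 2030 − 15 days = Aug 12, 2030.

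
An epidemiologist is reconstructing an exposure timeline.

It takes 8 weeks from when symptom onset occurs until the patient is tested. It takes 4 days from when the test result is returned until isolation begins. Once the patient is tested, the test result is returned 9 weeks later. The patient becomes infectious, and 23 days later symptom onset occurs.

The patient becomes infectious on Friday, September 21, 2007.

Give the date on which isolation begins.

The patient becomes infectious: Sep 21, 2007.
Symptom onset occurs: Sep 21, 2007 + 23 days = Oct 14, 2007.
The patient is tested: Oct 14, 2007 + 8 weeks = Dec 9, 2007.
The test result is returned: Dec 9, 2007 + 9 weeks = Feb 10, 2008.
Isolation begins: Feb 10, 2008 + 4 days = Feb 14, 2008.

Thursday, February 14, 2008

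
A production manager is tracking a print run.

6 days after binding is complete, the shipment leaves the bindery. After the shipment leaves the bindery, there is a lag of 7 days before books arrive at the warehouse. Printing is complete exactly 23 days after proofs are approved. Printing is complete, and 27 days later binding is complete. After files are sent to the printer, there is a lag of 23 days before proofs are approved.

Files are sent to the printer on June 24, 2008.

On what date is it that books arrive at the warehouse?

Files are sent to the printer: Jun 24, 2008.
Proofs are approved: Jun 24, 2008 + 23 days = Jul 17, 2008.
Printing is complete: Jul 17, 2008 + 23 days = Aug 9, 2008.
Binding is complete: Aug 9, 2008 + 27 days = Sep 5, 2008.
The shipment leaves the bindery: Sep 5, 2008 + 6 days = Sep 11, 2008.
Books arrive at the warehouse: Sep 11, 2008 + 7 days = Sep 18, 2008.

September 18, 2008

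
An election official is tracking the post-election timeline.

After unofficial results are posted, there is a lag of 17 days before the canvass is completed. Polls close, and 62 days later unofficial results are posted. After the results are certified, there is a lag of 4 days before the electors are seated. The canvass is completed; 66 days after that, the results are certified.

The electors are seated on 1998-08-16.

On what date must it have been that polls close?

The electors are seated: Aug 16, 1998.
The results are certified: Aug 16, 1998 − 4 days = Aug 12, 1998.
The canvass is completed: Aug 12, 1998 − 66 days = Jun 7, 1998.
Unofficial results are posted: Jun 7, 1998 − 17 days = May 21, 1998.
Polls close: May 21, 1998 − 62 days = Mar 20, 1998.

1998-03-20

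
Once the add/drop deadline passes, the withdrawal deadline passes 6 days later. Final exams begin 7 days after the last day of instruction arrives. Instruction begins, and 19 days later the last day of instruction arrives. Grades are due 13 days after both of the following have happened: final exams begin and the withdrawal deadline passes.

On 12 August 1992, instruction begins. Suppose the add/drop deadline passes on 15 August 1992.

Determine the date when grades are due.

Instruction begins: Aug 12, 1992.
The last day of instruction arrives: Aug 12, 1992 + 19 days = Aug 31, 1992.
Final exams begin: Aug 31, 1992 + 7 days = Sep 7, 1992.
The add/drop deadline passes: Aug 15, 1992.
The withdrawal deadline passes: Aug 15, 1992 + 6 days = Aug 21, 1992.
Both prerequisites met — final exams begin (Sep 7, 1992), the withdrawal deadline passes (Aug 21, 1992); the later is Sep 7, 1992.
Grades are due: Sep 7, 1992 + 13 days = Sep 20, 1992.

20 September 1992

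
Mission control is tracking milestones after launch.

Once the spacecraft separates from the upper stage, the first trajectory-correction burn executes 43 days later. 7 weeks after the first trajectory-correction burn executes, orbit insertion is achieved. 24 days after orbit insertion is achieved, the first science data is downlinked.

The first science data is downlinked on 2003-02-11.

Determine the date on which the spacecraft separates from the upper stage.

The first science data is downlinked: Feb 11, 2003.
Orbit insertion is achieved: Feb 11, 2003 − 24 days = Jan 18, 2003.
The first trajectory-correction burn executes: Jan 18, 2003 − 7 weeks = Nov 30, 2002.
The spacecraft separates from the upper stage: Nov 30, 2002 − 43 days = Oct 18, 2002.

2002-10-18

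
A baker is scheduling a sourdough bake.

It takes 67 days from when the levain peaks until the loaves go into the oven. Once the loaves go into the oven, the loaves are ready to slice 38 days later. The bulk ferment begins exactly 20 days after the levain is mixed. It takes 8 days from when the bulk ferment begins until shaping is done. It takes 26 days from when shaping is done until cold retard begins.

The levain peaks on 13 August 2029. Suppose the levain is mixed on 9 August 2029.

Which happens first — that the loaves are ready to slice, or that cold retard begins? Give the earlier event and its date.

Cold retard begins — 2 October 2029

The levain peaks: Aug 13, 2029.
The loaves go into the oven: Aug 13, 2029 + 67 days = Oct 19, 2029.
The loaves are ready to slice: Oct 19, 2029 + 38 days = Nov 26, 2029.
The levain is mixed: Aug 9, 2029.
The bulk ferment begins: Aug 9, 2029 + 20 days = Aug 29, 2029.
Shaping is done: Aug 29, 2029 + 8 days = Sep 6, 2029.
Cold retard begins: Sep 6, 2029 + 26 days = Oct 2, 2029.
Comparing: the loaves are ready to slice on Nov 26, 2029 vs cold retard begins on Oct 2, 2029. Earlier: cold retard begins.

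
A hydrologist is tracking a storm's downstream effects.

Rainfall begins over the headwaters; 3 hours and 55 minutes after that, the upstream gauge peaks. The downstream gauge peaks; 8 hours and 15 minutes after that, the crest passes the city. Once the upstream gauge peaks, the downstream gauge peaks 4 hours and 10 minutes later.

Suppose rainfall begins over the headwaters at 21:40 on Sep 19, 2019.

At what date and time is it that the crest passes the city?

Rainfall begins over the headwaters: 21:40 Sep 19, 2019.
The upstream gauge peaks: 21:40 Sep 19, 2019 + 3h55m = 01:35 Sep 20, 2019.
The downstream gauge peaks: 01:35 Sep 20, 2019 + 4h10m = 05:45 Sep 20, 2019.
The crest passes the city: 05:45 Sep 20, 2019 + 8h15m = 14:00 Sep 20, 2019.

14:00 on Sep 20, 2019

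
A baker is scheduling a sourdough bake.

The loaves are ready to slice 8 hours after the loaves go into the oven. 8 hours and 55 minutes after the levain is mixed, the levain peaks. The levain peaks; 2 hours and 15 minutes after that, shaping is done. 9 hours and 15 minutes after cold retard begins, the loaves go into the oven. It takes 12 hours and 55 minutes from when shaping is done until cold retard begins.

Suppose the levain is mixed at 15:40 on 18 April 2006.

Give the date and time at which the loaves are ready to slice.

The levain is mixed: 15:40 Apr 18, 2006.
The levain peaks: 15:40 Apr 18, 2006 + 8h55m = 00:35 Apr 19, 2006.
Shaping is done: 00:35 Apr 19, 2006 + 2h15m = 02:50 Apr 19, 2006.
Cold retard begins: 02:50 Apr 19, 2006 + 12h55m = 15:45 Apr 19, 2006.
The loaves go into the oven: 15:45 Apr 19, 2006 + 9h15m = 01:00 Apr 20, 2006.
The loaves are ready to slice: 01:00 Apr 20, 2006 + 8h = 09:00 Apr 20, 2006.

09:00 on 20 April 2006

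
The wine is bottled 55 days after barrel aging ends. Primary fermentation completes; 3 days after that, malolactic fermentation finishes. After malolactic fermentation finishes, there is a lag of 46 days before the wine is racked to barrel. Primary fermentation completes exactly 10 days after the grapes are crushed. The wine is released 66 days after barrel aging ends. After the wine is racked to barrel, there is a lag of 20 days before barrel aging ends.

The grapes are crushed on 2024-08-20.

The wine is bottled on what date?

The grapes are crushed: Aug 20, 2024.
Primary fermentation completes: Aug 20, 2024 + 10 days = Aug 30, 2024.
Malolactic fermentation finishes: Aug 30, 2024 + 3 days = Sep 2, 2024.
The wine is racked to barrel: Sep 2, 2024 + 46 days = Oct 18, 2024.
Barrel aging ends: Oct 18, 2024 + 20 days = Nov 7, 2024.
The wine is bottled: Nov 7, 2024 + 55 days = Jan 1, 2025.

2025-01-01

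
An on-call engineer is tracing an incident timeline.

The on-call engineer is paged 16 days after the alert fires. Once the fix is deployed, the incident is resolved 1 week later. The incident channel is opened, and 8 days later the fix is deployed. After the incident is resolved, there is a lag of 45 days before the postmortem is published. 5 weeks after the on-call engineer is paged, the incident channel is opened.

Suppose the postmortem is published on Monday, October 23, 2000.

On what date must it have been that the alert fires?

Tuesday, July 4, 2000

The postmortem is published: Oct 23, 2000.
The incident is resolved: Oct 23, 2000 − 45 days = Sep 8, 2000.
The fix is deployed: Sep 8, 2000 − 1 week = Sep 1, 2000.
The incident channel is opened: Sep 1, 2000 − 8 days = Aug 24, 2000.
The on-call engineer is paged: Aug 24, 2000 − 5 weeks = Jul 20, 2000.
The alert fires: Jul 20, 2000 − 16 days = Jul 4, 2000.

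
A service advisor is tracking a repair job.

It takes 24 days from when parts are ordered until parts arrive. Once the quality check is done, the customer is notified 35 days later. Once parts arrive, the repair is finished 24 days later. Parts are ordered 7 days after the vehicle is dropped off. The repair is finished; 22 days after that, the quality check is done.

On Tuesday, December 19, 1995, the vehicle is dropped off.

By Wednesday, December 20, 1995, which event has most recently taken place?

The vehicle is dropped off: Dec 19, 1995.
Parts are ordered: Dec 19, 1995 + 7 days = Dec 26, 1995.
Parts arrive: Dec 26, 1995 + 24 days = Jan 19, 1996.
The repair is finished: Jan 19, 1996 + 24 days = Feb 12, 1996.
The quality check is done: Feb 12, 1996 + 22 days = Mar 5, 1996.
The customer is notified: Mar 5, 1996 + 35 days = Apr 9, 1996.
Dec 20, 1995 falls between when the vehicle is dropped off (Dec 19, 1995) and when parts are ordered (Dec 26, 1995).

The vehicle is dropped off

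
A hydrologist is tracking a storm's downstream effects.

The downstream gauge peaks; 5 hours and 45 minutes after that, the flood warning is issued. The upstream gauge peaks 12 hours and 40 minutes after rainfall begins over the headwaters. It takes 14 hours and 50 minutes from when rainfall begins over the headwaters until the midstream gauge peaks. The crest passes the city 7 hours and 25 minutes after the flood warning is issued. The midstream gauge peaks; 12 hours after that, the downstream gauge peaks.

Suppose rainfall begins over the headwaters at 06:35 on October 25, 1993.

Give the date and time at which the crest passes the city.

22:35 on October 26, 1993

Rainfall begins over the headwaters: 06:35 Oct 25, 1993.
The midstream gauge peaks: 06:35 Oct 25, 1993 + 14h50m = 21:25 Oct 25, 1993.
The downstream gauge peaks: 21:25 Oct 25, 1993 + 12h = 09:25 Oct 26, 1993.
The flood warning is issued: 09:25 Oct 26, 1993 + 5h45m = 15:10 Oct 26, 1993.
The crest passes the city: 15:10 Oct 26, 1993 + 7h25m = 22:35 Oct 26, 1993.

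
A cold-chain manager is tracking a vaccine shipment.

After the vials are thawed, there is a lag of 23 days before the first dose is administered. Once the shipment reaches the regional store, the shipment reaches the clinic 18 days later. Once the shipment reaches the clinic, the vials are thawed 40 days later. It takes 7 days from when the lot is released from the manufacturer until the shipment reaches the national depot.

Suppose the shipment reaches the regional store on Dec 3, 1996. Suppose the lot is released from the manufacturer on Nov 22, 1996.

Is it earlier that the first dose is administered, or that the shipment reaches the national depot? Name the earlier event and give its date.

The shipment reaches the regional store: Dec 3, 1996.
The shipment reaches the clinic: Dec 3, 1996 + 18 days = Dec 21, 1996.
The vials are thawed: Dec 21, 1996 + 40 days = Jan 30, 1997.
The first dose is administered: Jan 30, 1997 + 23 days = Feb 22, 1997.
The lot is released from the manufacturer: Nov 22, 1996.
The shipment reaches the national depot: Nov 22, 1996 + 7 days = Nov 29, 1996.
Comparing: the first dose is administered on Feb 22, 1997 vs the shipment reaches the national depot on Nov 29, 1996. Earlier: the shipment reaches the national depot.

The shipment reaches the national depot — Nov 29, 1996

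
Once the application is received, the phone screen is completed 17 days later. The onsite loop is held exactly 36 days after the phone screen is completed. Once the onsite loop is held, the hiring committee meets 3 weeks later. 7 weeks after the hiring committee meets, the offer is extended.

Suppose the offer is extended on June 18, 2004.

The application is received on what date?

The offer is extended: Jun 18, 2004.
The hiring committee meets: Jun 18, 2004 − 7 weeks = Apr 30, 2004.
The onsite loop is held: Apr 30, 2004 − 3 weeks = Apr 9, 2004.
The phone screen is completed: Apr 9, 2004 − 36 days = Mar 4, 2004.
The application is received: Mar 4, 2004 − 17 days = Feb 16, 2004.

February 16, 2004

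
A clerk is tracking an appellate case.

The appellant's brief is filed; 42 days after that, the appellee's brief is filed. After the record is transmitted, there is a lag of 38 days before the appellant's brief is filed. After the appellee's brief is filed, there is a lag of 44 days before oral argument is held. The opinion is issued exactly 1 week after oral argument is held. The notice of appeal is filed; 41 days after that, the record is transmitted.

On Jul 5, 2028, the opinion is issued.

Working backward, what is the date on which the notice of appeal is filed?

The opinion is issued: Jul 5, 2028.
Oral argument is held: Jul 5, 2028 − 1 week = Jun 28, 2028.
The appellee's brief is filed: Jun 28, 2028 − 44 days = May 15, 2028.
The appellant's brief is filed: May 15, 2028 − 42 days = Apr 3, 2028.
The record is transmitted: Apr 3, 2028 − 38 days = Feb 25, 2028.
The notice of appeal is filed: Feb 25, 2028 − 41 days = Jan 15, 2028.

Jan 15, 2028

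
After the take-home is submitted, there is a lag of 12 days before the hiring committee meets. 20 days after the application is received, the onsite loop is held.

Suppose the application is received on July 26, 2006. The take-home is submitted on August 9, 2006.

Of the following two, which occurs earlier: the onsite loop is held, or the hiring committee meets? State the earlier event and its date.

The onsite loop is held — August 15, 2006

The application is received: Jul 26, 2006.
The onsite loop is held: Jul 26, 2006 + 20 days = Aug 15, 2006.
The take-home is submitted: Aug 9, 2006.
The hiring committee meets: Aug 9, 2006 + 12 days = Aug 21, 2006.
Comparing: the onsite loop is held on Aug 15, 2006 vs the hiring committee meets on Aug 21, 2006. Earlier: the onsite loop is held.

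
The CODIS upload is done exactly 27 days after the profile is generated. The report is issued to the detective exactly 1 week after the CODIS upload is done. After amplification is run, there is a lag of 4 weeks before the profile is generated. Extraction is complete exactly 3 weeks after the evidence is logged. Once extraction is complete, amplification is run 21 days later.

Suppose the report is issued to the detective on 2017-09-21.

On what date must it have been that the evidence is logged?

The report is issued to the detective: Sep 21, 2017.
The CODIS upload is done: Sep 21, 2017 − 1 week = Sep 14, 2017.
The profile is generated: Sep 14, 2017 − 27 days = Aug 18, 2017.
Amplification is run: Aug 18, 2017 − 4 weeks = Jul 21, 2017.
Extraction is complete: Jul 21, 2017 − 21 days = Jun 30, 2017.
The evidence is logged: Jun 30, 2017 − 3 weeks = Jun 9, 2017.

2017-06-09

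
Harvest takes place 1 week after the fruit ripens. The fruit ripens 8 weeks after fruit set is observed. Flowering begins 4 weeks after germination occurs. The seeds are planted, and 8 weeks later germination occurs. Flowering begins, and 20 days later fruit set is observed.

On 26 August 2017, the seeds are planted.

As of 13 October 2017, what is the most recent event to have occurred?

The seeds are planted

The seeds are planted: Aug 26, 2017.
Germination occurs: Aug 26, 2017 + 8 weeks = Oct 21, 2017.
Flowering begins: Oct 21, 2017 + 4 weeks = Nov 18, 2017.
Fruit set is observed: Nov 18, 2017 + 20 days = Dec 8, 2017.
The fruit ripens: Dec 8, 2017 + 8 weeks = Feb 2, 2018.
Harvest takes place: Feb 2, 2018 + 1 week = Feb 9, 2018.
Oct 13, 2017 falls between when the seeds are planted (Aug 26, 2017) and when germination occurs (Oct 21, 2017).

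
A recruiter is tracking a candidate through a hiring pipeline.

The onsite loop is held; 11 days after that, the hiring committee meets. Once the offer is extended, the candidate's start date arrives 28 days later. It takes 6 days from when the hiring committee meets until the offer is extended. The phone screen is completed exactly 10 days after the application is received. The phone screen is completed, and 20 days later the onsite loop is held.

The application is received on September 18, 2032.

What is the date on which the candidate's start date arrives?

December 2, 2032

The application is received: Sep 18, 2032.
The phone screen is completed: Sep 18, 2032 + 10 days = Sep 28, 2032.
The onsite loop is held: Sep 28, 2032 + 20 days = Oct 18, 2032.
The hiring committee meets: Oct 18, 2032 + 11 days = Oct 29, 2032.
The offer is extended: Oct 29, 2032 + 6 days = Nov 4, 2032.
The candidate's start date arrives: Nov 4, 2032 + 28 days = Dec 2, 2032.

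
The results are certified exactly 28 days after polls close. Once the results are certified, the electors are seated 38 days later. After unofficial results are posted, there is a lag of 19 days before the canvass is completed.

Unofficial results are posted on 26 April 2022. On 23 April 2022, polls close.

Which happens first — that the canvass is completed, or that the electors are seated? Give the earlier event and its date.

Unofficial results are posted: Apr 26, 2022.
The canvass is completed: Apr 26, 2022 + 19 days = May 15, 2022.
Polls close: Apr 23, 2022.
The results are certified: Apr 23, 2022 + 28 days = May 21, 2022.
The electors are seated: May 21, 2022 + 38 days = Jun 28, 2022.
Comparing: the canvass is completed on May 15, 2022 vs the electors are seated on Jun 28, 2022. Earlier: the canvass is completed.

The canvass is completed — 15 May 2022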